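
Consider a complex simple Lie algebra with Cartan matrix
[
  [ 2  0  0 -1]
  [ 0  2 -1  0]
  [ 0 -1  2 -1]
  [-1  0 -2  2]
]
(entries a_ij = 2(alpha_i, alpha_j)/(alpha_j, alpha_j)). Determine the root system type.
F4

The matrix has rank 4 with 2's on the diagonal. Reading the off-diagonal entries as Dynkin edges (a single edge where a_ij = a_ji = -1; a double or triple edge where a_ij * a_ji = 2 or 3), the diagram is a chain of 4 nodes with a double edge between the middle two (F_4). One simple-root ordering that puts it in standard form is (alpha_1, alpha_4, alpha_3, alpha_2). So the algebra is type F_4.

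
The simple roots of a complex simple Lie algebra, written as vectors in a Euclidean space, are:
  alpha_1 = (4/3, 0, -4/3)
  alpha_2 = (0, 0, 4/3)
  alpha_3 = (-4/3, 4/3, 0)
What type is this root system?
type B_3

Compute the Cartan integers a_ij = 2(alpha_i, alpha_j)/(alpha_j, alpha_j); the resulting 3x3 Cartan matrix is
[[2, -2, -1], [-1, 2, 0], [-1, 0, 2]].
The roots have two lengths (squared-length ratio 2:1); the short ones are alpha_{2}. The associated Dynkin diagram is a chain of 3 nodes with a double edge at one end; the terminal node there is the unique short simple root (B_3), so the type is B_3 (the algebra so(7)).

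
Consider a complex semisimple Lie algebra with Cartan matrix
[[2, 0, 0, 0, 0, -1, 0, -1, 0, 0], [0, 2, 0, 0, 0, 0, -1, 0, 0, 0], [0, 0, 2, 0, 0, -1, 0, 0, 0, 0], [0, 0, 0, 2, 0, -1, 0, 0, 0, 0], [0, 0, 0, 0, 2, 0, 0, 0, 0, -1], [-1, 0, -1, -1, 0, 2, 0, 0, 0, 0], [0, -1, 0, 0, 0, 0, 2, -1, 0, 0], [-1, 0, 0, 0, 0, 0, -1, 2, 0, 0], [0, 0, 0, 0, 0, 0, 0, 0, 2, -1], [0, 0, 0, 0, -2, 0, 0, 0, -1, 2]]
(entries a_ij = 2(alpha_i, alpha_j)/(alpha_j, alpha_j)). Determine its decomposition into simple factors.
The diagram associated to this matrix has two connected components: the simple roots {alpha_5, alpha_9, alpha_10} form a chain of 3 nodes with a double edge at one end; the terminal node there is the unique short simple root (B_3), and {alpha_1, alpha_2, alpha_3, alpha_4, alpha_6, alpha_7, alpha_8} form a chain of 5 nodes with a fork of two nodes at one end (D_7). A semisimple Lie algebra decomposes uniquely as the direct sum of simple ideals, one per connected component of its Dynkin diagram, so g ≅ B_3 ⊕ D_7 (dimension 21 + 91 = 112).

B_3 ⊕ D_7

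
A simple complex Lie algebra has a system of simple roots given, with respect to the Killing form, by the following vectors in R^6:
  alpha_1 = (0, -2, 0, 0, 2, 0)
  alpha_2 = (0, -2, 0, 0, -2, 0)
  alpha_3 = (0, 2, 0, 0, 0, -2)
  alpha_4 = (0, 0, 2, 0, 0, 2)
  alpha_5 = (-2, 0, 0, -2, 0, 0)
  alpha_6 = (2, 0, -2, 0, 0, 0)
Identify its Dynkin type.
Compute the Cartan integers a_ij = 2(alpha_i, alpha_j)/(alpha_j, alpha_j); the resulting 6x6 Cartan matrix is
[[2, 0, -1, 0, 0, 0], [0, 2, -1, 0, 0, 0], [-1, -1, 2, -1, 0, 0], [0, 0, -1, 2, 0, -1], [0, 0, 0, 0, 2, -1], [0, 0, 0, -1, -1, 2]].
All simple roots have the same length, so the diagram is simply laced. The associated Dynkin diagram is a chain of 4 nodes with a fork of two nodes at one end (D_6), so the type is D_6 (the algebra so(12)).

D_6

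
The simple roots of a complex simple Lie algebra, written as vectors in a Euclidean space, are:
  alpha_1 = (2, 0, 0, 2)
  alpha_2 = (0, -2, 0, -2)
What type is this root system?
Compute the Cartan integers a_ij = 2(alpha_i, alpha_j)/(alpha_j, alpha_j); the resulting 2x2 Cartan matrix is
[[2, -1], [-1, 2]].
All simple roots have the same length, so the diagram is simply laced. The associated Dynkin diagram is a chain of 2 nodes with single edges (A_2), so the type is A_2 (the algebra sl(3)).

A_2 (sl(3))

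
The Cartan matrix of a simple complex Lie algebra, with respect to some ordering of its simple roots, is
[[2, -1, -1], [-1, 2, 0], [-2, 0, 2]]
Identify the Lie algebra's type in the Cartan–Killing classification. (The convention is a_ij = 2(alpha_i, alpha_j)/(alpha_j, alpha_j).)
C_3

The matrix has rank 3 with 2's on the diagonal. Reading the off-diagonal entries as Dynkin edges (a single edge where a_ij = a_ji = -1; a double or triple edge where a_ij * a_ji = 2 or 3), the diagram is a chain of 3 nodes with a double edge at one end; the terminal node there is the unique long simple root (C_3). One simple-root ordering that puts it in standard form is (alpha_2, alpha_1, alpha_3). So the algebra is type C_3, i.e. sp(6).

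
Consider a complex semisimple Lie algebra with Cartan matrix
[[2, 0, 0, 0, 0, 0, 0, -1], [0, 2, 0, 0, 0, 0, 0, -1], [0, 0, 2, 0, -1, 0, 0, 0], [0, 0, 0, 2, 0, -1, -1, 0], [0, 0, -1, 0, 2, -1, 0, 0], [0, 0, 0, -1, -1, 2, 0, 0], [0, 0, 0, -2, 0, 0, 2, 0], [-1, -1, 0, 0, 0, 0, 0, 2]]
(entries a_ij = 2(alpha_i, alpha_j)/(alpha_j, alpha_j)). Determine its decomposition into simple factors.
type A_3 ⊕ type C_5

The diagram associated to this matrix has two connected components: the simple roots {alpha_1, alpha_2, alpha_8} form a chain of 3 nodes with single edges (A_3), and {alpha_3, alpha_4, alpha_5, alpha_6, alpha_7} form a chain of 5 nodes with a double edge at one end; the terminal node there is the unique long simple root (C_5). A semisimple Lie algebra decomposes uniquely as the direct sum of simple ideals, one per connected component of its Dynkin diagram, so g ≅ A_3 ⊕ C_5 (dimension 15 + 55 = 70).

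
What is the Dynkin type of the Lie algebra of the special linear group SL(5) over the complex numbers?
A_4

This is sl(5), which has dimension 5^2 - 1 = 24 and rank 5 - 1 = 4 (a Cartan subalgebra is the diagonal traceless matrices). In the classification of classical Lie algebras, the special linear algebra sl(n+1) has type A_n; here n = 4, so the Dynkin diagram is a chain of 4 nodes with single edges (A_4). Hence the type is A_4.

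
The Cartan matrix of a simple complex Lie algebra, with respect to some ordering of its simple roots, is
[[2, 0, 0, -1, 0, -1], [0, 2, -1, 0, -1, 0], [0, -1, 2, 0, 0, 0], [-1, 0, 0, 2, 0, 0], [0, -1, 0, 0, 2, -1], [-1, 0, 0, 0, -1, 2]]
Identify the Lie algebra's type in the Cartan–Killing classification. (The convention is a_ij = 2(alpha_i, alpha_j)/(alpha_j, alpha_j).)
The matrix has rank 6 with 2's on the diagonal. Reading the off-diagonal entries as Dynkin edges (a single edge where a_ij = a_ji = -1; a double or triple edge where a_ij * a_ji = 2 or 3), the diagram is a chain of 6 nodes with single edges (A_6). One simple-root ordering that puts it in standard form is (alpha_4, alpha_1, alpha_6, alpha_5, alpha_2, alpha_3). So the algebra is type A_6, i.e. sl(7).

A6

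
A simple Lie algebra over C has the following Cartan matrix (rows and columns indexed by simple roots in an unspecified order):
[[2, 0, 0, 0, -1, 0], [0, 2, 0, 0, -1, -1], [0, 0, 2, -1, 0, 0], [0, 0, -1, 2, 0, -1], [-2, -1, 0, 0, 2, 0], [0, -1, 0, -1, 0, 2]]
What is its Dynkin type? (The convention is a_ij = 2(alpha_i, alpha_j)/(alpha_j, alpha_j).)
B_6 (so(13))

The matrix has rank 6 with 2's on the diagonal. Reading the off-diagonal entries as Dynkin edges (a single edge where a_ij = a_ji = -1; a double or triple edge where a_ij * a_ji = 2 or 3), the diagram is a chain of 6 nodes with a double edge at one end; the terminal node there is the unique short simple root (B_6). One simple-root ordering that puts it in standard form is (alpha_3, alpha_4, alpha_6, alpha_2, alpha_5, alpha_1). So the algebra is type B_6, i.e. so(13).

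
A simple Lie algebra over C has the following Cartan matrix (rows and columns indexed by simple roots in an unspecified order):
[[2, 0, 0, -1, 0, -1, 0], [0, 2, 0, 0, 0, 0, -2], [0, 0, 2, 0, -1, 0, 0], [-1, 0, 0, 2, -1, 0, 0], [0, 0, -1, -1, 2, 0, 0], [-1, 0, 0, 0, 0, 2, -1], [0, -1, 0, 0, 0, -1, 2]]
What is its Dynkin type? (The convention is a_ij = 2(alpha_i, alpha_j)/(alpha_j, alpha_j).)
The matrix has rank 7 with 2's on the diagonal. Reading the off-diagonal entries as Dynkin edges (a single edge where a_ij = a_ji = -1; a double or triple edge where a_ij * a_ji = 2 or 3), the diagram is a chain of 7 nodes with a double edge at one end; the terminal node there is the unique long simple root (C_7). One simple-root ordering that puts it in standard form is (alpha_3, alpha_5, alpha_4, alpha_1, alpha_6, alpha_7, alpha_2). So the algebra is type C_7, i.e. sp(14).

C7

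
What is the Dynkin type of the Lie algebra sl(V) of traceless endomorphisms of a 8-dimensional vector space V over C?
A_7 (sl(8))

This is sl(8), which has dimension 8^2 - 1 = 63 and rank 8 - 1 = 7 (a Cartan subalgebra is the diagonal traceless matrices). In the classification of classical Lie algebras, the special linear algebra sl(n+1) has type A_n; here n = 7, so the Dynkin diagram is a chain of 7 nodes with single edges (A_7). Hence the type is A_7.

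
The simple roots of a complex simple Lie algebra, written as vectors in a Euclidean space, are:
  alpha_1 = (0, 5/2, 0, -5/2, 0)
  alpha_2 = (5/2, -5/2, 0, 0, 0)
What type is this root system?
A_2 (sl(3))

Compute the Cartan integers a_ij = 2(alpha_i, alpha_j)/(alpha_j, alpha_j); the resulting 2x2 Cartan matrix is
[[2, -1], [-1, 2]].
All simple roots have the same length, so the diagram is simply laced. The associated Dynkin diagram is a chain of 2 nodes with single edges (A_2), so the type is A_2 (the algebra sl(3)).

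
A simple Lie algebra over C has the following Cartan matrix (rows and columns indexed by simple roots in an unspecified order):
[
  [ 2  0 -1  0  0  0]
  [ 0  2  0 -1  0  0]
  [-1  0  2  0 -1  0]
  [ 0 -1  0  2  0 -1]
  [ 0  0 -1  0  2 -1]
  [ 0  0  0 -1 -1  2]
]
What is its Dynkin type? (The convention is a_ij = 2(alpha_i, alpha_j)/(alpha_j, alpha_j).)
The matrix has rank 6 with 2's on the diagonal. Reading the off-diagonal entries as Dynkin edges (a single edge where a_ij = a_ji = -1; a double or triple edge where a_ij * a_ji = 2 or 3), the diagram is a chain of 6 nodes with single edges (A_6). One simple-root ordering that puts it in standard form is (alpha_2, alpha_4, alpha_6, alpha_5, alpha_3, alpha_1). So the algebra is type A_6, i.e. sl(7).

A_6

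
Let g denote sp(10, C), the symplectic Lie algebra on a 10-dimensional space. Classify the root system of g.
This is sp(10), which has dimension 10(10+1)/2 = 55 and rank 10/2 = 5. In the classification of classical Lie algebras, the symplectic algebra sp(2n) has type C_n; here n = 5, so the Dynkin diagram is a chain of 5 nodes with a double edge at one end; the terminal node there is the unique long simple root (C_5). Hence the type is C_5.

C_5 (sp(10))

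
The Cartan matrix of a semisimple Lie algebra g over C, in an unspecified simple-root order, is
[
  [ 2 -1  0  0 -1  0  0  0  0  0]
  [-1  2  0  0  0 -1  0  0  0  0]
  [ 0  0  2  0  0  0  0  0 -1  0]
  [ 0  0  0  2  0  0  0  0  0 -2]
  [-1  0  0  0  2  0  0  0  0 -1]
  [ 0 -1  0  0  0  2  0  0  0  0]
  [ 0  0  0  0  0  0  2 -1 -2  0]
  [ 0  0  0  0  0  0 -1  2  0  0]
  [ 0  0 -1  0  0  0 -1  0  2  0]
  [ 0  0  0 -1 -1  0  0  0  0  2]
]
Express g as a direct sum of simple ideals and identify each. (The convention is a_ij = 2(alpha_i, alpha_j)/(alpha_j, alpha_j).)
The diagram associated to this matrix has two connected components: the simple roots {alpha_1, alpha_2, alpha_4, alpha_5, alpha_6, alpha_10} form a chain of 6 nodes with a double edge at one end; the terminal node there is the unique long simple root (C_6), and {alpha_3, alpha_7, alpha_8, alpha_9} form a chain of 4 nodes with a double edge between the middle two (F_4). A semisimple Lie algebra decomposes uniquely as the direct sum of simple ideals, one per connected component of its Dynkin diagram, so g ≅ C_6 ⊕ F_4 (dimension 78 + 52 = 130).

C_6 (sp(12)) + F_4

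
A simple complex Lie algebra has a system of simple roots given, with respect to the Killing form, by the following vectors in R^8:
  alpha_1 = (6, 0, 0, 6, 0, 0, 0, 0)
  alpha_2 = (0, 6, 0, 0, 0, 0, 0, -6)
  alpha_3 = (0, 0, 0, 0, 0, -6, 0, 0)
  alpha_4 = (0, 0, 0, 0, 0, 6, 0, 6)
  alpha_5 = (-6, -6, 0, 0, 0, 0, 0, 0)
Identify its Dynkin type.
B_5 (so(11))

Compute the Cartan integers a_ij = 2(alpha_i, alpha_j)/(alpha_j, alpha_j); the resulting 5x5 Cartan matrix is
[[2, 0, 0, 0, -1], [0, 2, 0, -1, -1], [0, 0, 2, -1, 0], [0, -1, -2, 2, 0], [-1, -1, 0, 0, 2]].
The roots have two lengths (squared-length ratio 2:1); the short ones are alpha_{3}. The associated Dynkin diagram is a chain of 5 nodes with a double edge at one end; the terminal node there is the unique short simple root (B_5), so the type is B_5 (the algebra so(11)).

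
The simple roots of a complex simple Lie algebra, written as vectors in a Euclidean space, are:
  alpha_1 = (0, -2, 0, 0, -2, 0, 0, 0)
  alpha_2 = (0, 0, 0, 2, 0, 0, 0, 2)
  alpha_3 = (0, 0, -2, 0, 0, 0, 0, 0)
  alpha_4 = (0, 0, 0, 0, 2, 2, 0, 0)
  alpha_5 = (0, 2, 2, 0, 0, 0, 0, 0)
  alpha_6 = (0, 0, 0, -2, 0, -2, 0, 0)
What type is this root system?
Compute the Cartan integers a_ij = 2(alpha_i, alpha_j)/(alpha_j, alpha_j); the resulting 6x6 Cartan matrix is
[[2, 0, 0, -1, -1, 0], [0, 2, 0, 0, 0, -1], [0, 0, 2, 0, -1, 0], [-1, 0, 0, 2, 0, -1], [-1, 0, -2, 0, 2, 0], [0, -1, 0, -1, 0, 2]].
The roots have two lengths (squared-length ratio 2:1); the short ones are alpha_{3}. The associated Dynkin diagram is a chain of 6 nodes with a double edge at one end; the terminal node there is the unique short simple root (B_6), so the type is B_6 (the algebra so(13)).

type B_6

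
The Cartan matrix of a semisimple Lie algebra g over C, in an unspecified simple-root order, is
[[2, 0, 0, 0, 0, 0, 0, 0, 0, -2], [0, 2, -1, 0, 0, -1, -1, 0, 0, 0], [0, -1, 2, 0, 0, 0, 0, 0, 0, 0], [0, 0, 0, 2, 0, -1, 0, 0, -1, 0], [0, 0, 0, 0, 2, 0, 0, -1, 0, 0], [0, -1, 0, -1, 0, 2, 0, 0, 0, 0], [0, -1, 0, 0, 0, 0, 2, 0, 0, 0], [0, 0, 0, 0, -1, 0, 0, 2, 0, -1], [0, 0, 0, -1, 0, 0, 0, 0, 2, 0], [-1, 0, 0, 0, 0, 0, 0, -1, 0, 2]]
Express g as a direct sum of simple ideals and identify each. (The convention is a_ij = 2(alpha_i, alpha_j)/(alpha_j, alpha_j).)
C4 ⊕ D6

The diagram associated to this matrix has two connected components: the simple roots {alpha_1, alpha_5, alpha_8, alpha_10} form a chain of 4 nodes with a double edge at one end; the terminal node there is the unique long simple root (C_4), and {alpha_2, alpha_3, alpha_4, alpha_6, alpha_7, alpha_9} form a chain of 4 nodes with a fork of two nodes at one end (D_6). A semisimple Lie algebra decomposes uniquely as the direct sum of simple ideals, one per connected component of its Dynkin diagram, so g ≅ C_4 ⊕ D_6 (dimension 36 + 66 = 102).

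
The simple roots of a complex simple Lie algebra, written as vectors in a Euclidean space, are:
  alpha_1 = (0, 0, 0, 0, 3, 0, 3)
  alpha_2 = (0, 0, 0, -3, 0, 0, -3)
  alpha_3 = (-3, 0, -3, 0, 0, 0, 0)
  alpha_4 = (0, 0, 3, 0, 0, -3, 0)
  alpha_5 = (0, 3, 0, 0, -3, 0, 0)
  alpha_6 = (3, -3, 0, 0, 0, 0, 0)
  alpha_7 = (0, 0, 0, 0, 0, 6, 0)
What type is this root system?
type C_7

Compute the Cartan integers a_ij = 2(alpha_i, alpha_j)/(alpha_j, alpha_j); the resulting 7x7 Cartan matrix is
[[2, -1, 0, 0, -1, 0, 0], [-1, 2, 0, 0, 0, 0, 0], [0, 0, 2, -1, 0, -1, 0], [0, 0, -1, 2, 0, 0, -1], [-1, 0, 0, 0, 2, -1, 0], [0, 0, -1, 0, -1, 2, 0], [0, 0, 0, -2, 0, 0, 2]].
The roots have two lengths (squared-length ratio 2:1); the short ones are alpha_{1,2,3,4,5,6}. The associated Dynkin diagram is a chain of 7 nodes with a double edge at one end; the terminal node there is the unique long simple root (C_7), so the type is C_7 (the algebra sp(14)).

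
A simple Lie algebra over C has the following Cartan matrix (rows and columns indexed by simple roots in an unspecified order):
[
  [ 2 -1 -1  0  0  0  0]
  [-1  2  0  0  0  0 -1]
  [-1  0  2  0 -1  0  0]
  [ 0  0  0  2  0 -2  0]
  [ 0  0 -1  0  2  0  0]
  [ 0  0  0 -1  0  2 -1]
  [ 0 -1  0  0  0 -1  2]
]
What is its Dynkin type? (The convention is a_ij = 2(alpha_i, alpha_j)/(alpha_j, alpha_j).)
C7

The matrix has rank 7 with 2's on the diagonal. Reading the off-diagonal entries as Dynkin edges (a single edge where a_ij = a_ji = -1; a double or triple edge where a_ij * a_ji = 2 or 3), the diagram is a chain of 7 nodes with a double edge at one end; the terminal node there is the unique long simple root (C_7). One simple-root ordering that puts it in standard form is (alpha_5, alpha_3, alpha_1, alpha_2, alpha_7, alpha_6, alpha_4). So the algebra is type C_7, i.e. sp(14).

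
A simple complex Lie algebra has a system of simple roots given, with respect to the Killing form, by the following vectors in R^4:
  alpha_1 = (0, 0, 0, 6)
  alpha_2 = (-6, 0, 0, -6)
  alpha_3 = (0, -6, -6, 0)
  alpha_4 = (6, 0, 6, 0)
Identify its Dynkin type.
Compute the Cartan integers a_ij = 2(alpha_i, alpha_j)/(alpha_j, alpha_j); the resulting 4x4 Cartan matrix is
[[2, -1, 0, 0], [-2, 2, 0, -1], [0, 0, 2, -1], [0, -1, -1, 2]].
The roots have two lengths (squared-length ratio 2:1); the short ones are alpha_{1}. The associated Dynkin diagram is a chain of 4 nodes with a double edge at one end; the terminal node there is the unique short simple root (B_4), so the type is B_4 (the algebra so(9)).

B_4 (so(9))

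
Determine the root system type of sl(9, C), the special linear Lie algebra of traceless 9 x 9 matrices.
This is sl(9), which has dimension 9^2 - 1 = 80 and rank 9 - 1 = 8 (a Cartan subalgebra is the diagonal traceless matrices). In the classification of classical Lie algebras, the special linear algebra sl(n+1) has type A_n; here n = 8, so the Dynkin diagram is a chain of 8 nodes with single edges (A_8). Hence the type is A_8.

type A_8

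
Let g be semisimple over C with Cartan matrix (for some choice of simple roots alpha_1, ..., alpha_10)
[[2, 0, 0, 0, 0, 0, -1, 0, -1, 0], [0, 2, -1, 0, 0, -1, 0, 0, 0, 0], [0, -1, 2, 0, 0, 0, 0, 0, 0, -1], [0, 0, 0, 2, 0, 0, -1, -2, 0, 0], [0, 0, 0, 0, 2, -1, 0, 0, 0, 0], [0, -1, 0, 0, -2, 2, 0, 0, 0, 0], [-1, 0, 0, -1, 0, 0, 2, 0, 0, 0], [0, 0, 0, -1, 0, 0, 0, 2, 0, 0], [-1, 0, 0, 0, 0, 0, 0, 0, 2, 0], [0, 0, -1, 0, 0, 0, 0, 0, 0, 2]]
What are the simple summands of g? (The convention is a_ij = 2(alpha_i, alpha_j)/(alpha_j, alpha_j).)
The diagram associated to this matrix has two connected components: the simple roots {alpha_2, alpha_3, alpha_5, alpha_6, alpha_10} form a chain of 5 nodes with a double edge at one end; the terminal node there is the unique short simple root (B_5), and {alpha_1, alpha_4, alpha_7, alpha_8, alpha_9} form a chain of 5 nodes with a double edge at one end; the terminal node there is the unique short simple root (B_5). A semisimple Lie algebra decomposes uniquely as the direct sum of simple ideals, one per connected component of its Dynkin diagram, so g ≅ B_5 ⊕ B_5 (dimension 55 + 55 = 110).

type B_5 ⊕ type B_5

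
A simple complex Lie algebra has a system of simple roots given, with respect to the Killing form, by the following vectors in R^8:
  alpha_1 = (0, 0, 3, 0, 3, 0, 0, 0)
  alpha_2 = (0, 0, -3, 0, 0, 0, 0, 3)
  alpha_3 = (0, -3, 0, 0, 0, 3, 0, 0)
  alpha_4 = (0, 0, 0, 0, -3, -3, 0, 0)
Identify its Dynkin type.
Compute the Cartan integers a_ij = 2(alpha_i, alpha_j)/(alpha_j, alpha_j); the resulting 4x4 Cartan matrix is
[[2, -1, 0, -1], [-1, 2, 0, 0], [0, 0, 2, -1], [-1, 0, -1, 2]].
All simple roots have the same length, so the diagram is simply laced. The associated Dynkin diagram is a chain of 4 nodes with single edges (A_4), so the type is A_4 (the algebra sl(5)).

A_4 (sl(5))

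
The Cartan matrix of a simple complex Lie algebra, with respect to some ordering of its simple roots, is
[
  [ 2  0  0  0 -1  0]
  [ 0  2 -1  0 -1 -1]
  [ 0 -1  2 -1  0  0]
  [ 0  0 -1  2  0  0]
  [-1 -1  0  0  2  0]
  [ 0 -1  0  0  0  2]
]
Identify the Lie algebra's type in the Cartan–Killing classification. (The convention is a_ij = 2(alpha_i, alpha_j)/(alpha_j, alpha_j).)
type E_6

The matrix has rank 6 with 2's on the diagonal. Reading the off-diagonal entries as Dynkin edges (a single edge where a_ij = a_ji = -1; a double or triple edge where a_ij * a_ji = 2 or 3), the diagram is a chain of 5 nodes with one extra node attached to the third node from one end (E_6). One simple-root ordering that puts it in standard form is (alpha_4, alpha_6, alpha_3, alpha_2, alpha_5, alpha_1). So the algebra is type E_6.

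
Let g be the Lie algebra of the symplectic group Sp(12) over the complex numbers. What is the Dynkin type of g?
This is sp(12), which has dimension 12(12+1)/2 = 78 and rank 12/2 = 6. In the classification of classical Lie algebras, the symplectic algebra sp(2n) has type C_n; here n = 6, so the Dynkin diagram is a chain of 6 nodes with a double edge at one end; the terminal node there is the unique long simple root (C_6). Hence the type is C_6.

C6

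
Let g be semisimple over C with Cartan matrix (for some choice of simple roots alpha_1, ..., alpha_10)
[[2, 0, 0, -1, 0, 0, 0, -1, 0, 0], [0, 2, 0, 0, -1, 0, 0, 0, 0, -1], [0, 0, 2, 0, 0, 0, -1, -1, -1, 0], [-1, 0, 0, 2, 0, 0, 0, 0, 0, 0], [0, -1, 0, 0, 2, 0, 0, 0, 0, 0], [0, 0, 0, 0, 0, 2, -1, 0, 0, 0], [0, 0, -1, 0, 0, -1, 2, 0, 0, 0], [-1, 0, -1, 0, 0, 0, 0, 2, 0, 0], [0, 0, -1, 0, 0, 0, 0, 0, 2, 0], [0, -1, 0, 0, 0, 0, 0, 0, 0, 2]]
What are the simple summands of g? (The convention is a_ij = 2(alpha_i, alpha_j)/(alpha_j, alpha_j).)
A_3 + E_7

The diagram associated to this matrix has two connected components: the simple roots {alpha_2, alpha_5, alpha_10} form a chain of 3 nodes with single edges (A_3), and {alpha_1, alpha_3, alpha_4, alpha_6, alpha_7, alpha_8, alpha_9} form a chain of 6 nodes with one extra node attached to the third node from one end (E_7). A semisimple Lie algebra decomposes uniquely as the direct sum of simple ideals, one per connected component of its Dynkin diagram, so g ≅ A_3 ⊕ E_7 (dimension 15 + 133 = 148).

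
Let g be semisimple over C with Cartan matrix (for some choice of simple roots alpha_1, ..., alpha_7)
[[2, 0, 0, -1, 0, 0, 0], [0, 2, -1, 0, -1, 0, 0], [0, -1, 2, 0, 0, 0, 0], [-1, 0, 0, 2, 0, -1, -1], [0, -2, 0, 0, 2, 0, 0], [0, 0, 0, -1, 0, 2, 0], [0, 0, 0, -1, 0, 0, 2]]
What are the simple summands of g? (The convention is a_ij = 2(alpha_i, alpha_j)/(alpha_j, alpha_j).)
C_3 ⊕ D_4

The diagram associated to this matrix has two connected components: the simple roots {alpha_2, alpha_3, alpha_5} form a chain of 3 nodes with a double edge at one end; the terminal node there is the unique long simple root (C_3), and {alpha_1, alpha_4, alpha_6, alpha_7} form a chain of 2 nodes with a fork of two nodes at one end (D_4). A semisimple Lie algebra decomposes uniquely as the direct sum of simple ideals, one per connected component of its Dynkin diagram, so g ≅ C_3 ⊕ D_4 (dimension 21 + 28 = 49).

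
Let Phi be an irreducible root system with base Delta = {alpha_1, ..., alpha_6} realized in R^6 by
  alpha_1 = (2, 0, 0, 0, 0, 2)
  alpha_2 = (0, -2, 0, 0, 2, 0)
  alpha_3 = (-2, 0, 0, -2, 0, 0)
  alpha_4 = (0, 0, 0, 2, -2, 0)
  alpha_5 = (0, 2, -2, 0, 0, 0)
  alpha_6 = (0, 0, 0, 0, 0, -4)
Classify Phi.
Compute the Cartan integers a_ij = 2(alpha_i, alpha_j)/(alpha_j, alpha_j); the resulting 6x6 Cartan matrix is
[[2, 0, -1, 0, 0, -1], [0, 2, 0, -1, -1, 0], [-1, 0, 2, -1, 0, 0], [0, -1, -1, 2, 0, 0], [0, -1, 0, 0, 2, 0], [-2, 0, 0, 0, 0, 2]].
The roots have two lengths (squared-length ratio 2:1); the short ones are alpha_{1,2,3,4,5}. The associated Dynkin diagram is a chain of 6 nodes with a double edge at one end; the terminal node there is the unique long simple root (C_6), so the type is C_6 (the algebra sp(12)).

C6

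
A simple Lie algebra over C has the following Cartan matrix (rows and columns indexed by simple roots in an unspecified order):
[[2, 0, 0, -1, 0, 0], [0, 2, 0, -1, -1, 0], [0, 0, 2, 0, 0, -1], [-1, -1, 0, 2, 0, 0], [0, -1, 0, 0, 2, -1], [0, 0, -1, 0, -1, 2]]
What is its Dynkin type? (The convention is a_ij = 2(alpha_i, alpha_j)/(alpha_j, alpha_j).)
A6

The matrix has rank 6 with 2's on the diagonal. Reading the off-diagonal entries as Dynkin edges (a single edge where a_ij = a_ji = -1; a double or triple edge where a_ij * a_ji = 2 or 3), the diagram is a chain of 6 nodes with single edges (A_6). One simple-root ordering that puts it in standard form is (alpha_1, alpha_4, alpha_2, alpha_5, alpha_6, alpha_3). So the algebra is type A_6, i.e. sl(7).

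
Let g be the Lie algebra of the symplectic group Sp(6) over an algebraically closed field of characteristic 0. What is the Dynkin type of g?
type C_3

This is sp(6), which has dimension 6(6+1)/2 = 21 and rank 6/2 = 3. In the classification of classical Lie algebras, the symplectic algebra sp(2n) has type C_n; here n = 3, so the Dynkin diagram is a chain of 3 nodes with a double edge at one end; the terminal node there is the unique long simple root (C_3). Hence the type is C_3.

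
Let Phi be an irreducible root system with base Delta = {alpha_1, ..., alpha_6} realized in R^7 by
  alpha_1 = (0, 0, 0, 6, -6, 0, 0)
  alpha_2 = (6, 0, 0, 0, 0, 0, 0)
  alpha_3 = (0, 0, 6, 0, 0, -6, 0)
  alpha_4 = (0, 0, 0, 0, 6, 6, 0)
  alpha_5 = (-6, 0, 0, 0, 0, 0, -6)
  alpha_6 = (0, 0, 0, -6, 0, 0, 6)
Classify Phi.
type B_6

Compute the Cartan integers a_ij = 2(alpha_i, alpha_j)/(alpha_j, alpha_j); the resulting 6x6 Cartan matrix is
[[2, 0, 0, -1, 0, -1], [0, 2, 0, 0, -1, 0], [0, 0, 2, -1, 0, 0], [-1, 0, -1, 2, 0, 0], [0, -2, 0, 0, 2, -1], [-1, 0, 0, 0, -1, 2]].
The roots have two lengths (squared-length ratio 2:1); the short ones are alpha_{2}. The associated Dynkin diagram is a chain of 6 nodes with a double edge at one end; the terminal node there is the unique short simple root (B_6), so the type is B_6 (the algebra so(13)).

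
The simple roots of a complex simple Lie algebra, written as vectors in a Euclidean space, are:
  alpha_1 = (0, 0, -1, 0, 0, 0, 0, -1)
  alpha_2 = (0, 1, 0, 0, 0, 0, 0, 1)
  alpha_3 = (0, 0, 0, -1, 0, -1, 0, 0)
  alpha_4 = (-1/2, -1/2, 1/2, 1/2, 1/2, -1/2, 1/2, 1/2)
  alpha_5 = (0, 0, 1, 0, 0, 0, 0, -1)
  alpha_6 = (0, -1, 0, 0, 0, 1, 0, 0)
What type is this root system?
Compute the Cartan integers a_ij = 2(alpha_i, alpha_j)/(alpha_j, alpha_j); the resulting 6x6 Cartan matrix is
[[2, -1, 0, -1, 0, 0], [-1, 2, 0, 0, -1, -1], [0, 0, 2, 0, 0, -1], [-1, 0, 0, 2, 0, 0], [0, -1, 0, 0, 2, 0], [0, -1, -1, 0, 0, 2]].
All simple roots have the same length, so the diagram is simply laced. The associated Dynkin diagram is a chain of 5 nodes with one extra node attached to the third node from one end (E_6), so the type is E_6.

E6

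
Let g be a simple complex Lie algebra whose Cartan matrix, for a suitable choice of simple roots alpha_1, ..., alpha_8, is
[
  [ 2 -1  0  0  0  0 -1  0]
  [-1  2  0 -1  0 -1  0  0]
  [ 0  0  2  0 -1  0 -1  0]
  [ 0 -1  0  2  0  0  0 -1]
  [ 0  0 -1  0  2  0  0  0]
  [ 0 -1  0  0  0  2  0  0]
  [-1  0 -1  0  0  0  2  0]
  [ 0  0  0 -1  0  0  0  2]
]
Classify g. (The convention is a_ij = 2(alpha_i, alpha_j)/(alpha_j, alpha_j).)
E_8

The matrix has rank 8 with 2's on the diagonal. Reading the off-diagonal entries as Dynkin edges (a single edge where a_ij = a_ji = -1; a double or triple edge where a_ij * a_ji = 2 or 3), the diagram is a chain of 7 nodes with one extra node attached to the third node from one end (E_8). One simple-root ordering that puts it in standard form is (alpha_8, alpha_6, alpha_4, alpha_2, alpha_1, alpha_7, alpha_3, alpha_5). So the algebra is type E_8.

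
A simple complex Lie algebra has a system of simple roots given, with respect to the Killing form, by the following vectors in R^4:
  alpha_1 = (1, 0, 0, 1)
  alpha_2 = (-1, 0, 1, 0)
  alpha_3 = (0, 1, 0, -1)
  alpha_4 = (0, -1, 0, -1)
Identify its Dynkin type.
Compute the Cartan integers a_ij = 2(alpha_i, alpha_j)/(alpha_j, alpha_j); the resulting 4x4 Cartan matrix is
[[2, -1, -1, -1], [-1, 2, 0, 0], [-1, 0, 2, 0], [-1, 0, 0, 2]].
All simple roots have the same length, so the diagram is simply laced. The associated Dynkin diagram is a chain of 2 nodes with a fork of two nodes at one end (D_4), so the type is D_4 (the algebra so(8)).

D_4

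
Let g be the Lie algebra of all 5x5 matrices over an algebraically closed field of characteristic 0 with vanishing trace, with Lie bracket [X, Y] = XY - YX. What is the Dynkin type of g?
A4

This is sl(5), which has dimension 5^2 - 1 = 24 and rank 5 - 1 = 4 (a Cartan subalgebra is the diagonal traceless matrices). In the classification of classical Lie algebras, the special linear algebra sl(n+1) has type A_n; here n = 4, so the Dynkin diagram is a chain of 4 nodes with single edges (A_4). Hence the type is A_4.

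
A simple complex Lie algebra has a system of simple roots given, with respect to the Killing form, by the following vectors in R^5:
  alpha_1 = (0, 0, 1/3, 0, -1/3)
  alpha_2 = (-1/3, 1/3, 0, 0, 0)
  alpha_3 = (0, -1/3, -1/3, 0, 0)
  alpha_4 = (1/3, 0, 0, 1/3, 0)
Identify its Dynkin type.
Compute the Cartan integers a_ij = 2(alpha_i, alpha_j)/(alpha_j, alpha_j); the resulting 4x4 Cartan matrix is
[[2, 0, -1, 0], [0, 2, -1, -1], [-1, -1, 2, 0], [0, -1, 0, 2]].
All simple roots have the same length, so the diagram is simply laced. The associated Dynkin diagram is a chain of 4 nodes with single edges (A_4), so the type is A_4 (the algebra sl(5)).

A_4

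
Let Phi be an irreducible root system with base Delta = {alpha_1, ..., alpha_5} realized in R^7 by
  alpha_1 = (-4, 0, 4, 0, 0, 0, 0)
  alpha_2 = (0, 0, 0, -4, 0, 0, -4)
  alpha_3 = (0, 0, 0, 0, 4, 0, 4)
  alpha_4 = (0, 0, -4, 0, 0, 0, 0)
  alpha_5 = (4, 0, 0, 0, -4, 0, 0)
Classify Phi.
Compute the Cartan integers a_ij = 2(alpha_i, alpha_j)/(alpha_j, alpha_j); the resulting 5x5 Cartan matrix is
[[2, 0, 0, -2, -1], [0, 2, -1, 0, 0], [0, -1, 2, 0, -1], [-1, 0, 0, 2, 0], [-1, 0, -1, 0, 2]].
The roots have two lengths (squared-length ratio 2:1); the short ones are alpha_{4}. The associated Dynkin diagram is a chain of 5 nodes with a double edge at one end; the terminal node there is the unique short simple root (B_5), so the type is B_5 (the algebra so(11)).

B_5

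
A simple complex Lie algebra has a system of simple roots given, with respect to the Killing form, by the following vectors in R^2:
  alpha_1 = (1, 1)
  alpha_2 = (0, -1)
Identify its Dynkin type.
Compute the Cartan integers a_ij = 2(alpha_i, alpha_j)/(alpha_j, alpha_j); the resulting 2x2 Cartan matrix is
[[2, -2], [-1, 2]].
The roots have two lengths (squared-length ratio 2:1); the short ones are alpha_{2}. The associated Dynkin diagram is a chain of 2 nodes with a double edge at one end; the terminal node there is the unique short simple root (B_2), so the type is B_2 (the algebra so(5)).

B2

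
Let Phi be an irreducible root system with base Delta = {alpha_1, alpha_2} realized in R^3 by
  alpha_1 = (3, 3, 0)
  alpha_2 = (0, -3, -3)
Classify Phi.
A_2 (sl(3))

Compute the Cartan integers a_ij = 2(alpha_i, alpha_j)/(alpha_j, alpha_j); the resulting 2x2 Cartan matrix is
[[2, -1], [-1, 2]].
All simple roots have the same length, so the diagram is simply laced. The associated Dynkin diagram is a chain of 2 nodes with single edges (A_2), so the type is A_2 (the algebra sl(3)).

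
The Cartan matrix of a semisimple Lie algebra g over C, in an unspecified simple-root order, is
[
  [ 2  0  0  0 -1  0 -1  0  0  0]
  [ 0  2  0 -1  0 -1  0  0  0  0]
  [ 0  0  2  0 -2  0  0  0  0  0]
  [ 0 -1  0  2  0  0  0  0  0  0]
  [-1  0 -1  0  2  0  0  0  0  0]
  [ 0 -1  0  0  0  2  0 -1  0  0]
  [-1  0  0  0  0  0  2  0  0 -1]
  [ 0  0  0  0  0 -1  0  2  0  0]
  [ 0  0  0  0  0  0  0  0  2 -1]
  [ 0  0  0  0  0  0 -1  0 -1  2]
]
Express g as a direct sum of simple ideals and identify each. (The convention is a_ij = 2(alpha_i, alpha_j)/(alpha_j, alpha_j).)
The diagram associated to this matrix has two connected components: the simple roots {alpha_2, alpha_4, alpha_6, alpha_8} form a chain of 4 nodes with single edges (A_4), and {alpha_1, alpha_3, alpha_5, alpha_7, alpha_9, alpha_10} form a chain of 6 nodes with a double edge at one end; the terminal node there is the unique long simple root (C_6). A semisimple Lie algebra decomposes uniquely as the direct sum of simple ideals, one per connected component of its Dynkin diagram, so g ≅ A_4 ⊕ C_6 (dimension 24 + 78 = 102).

A4 ⊕ C6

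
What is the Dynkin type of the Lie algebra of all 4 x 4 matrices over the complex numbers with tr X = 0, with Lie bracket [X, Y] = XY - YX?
This is sl(4), which has dimension 4^2 - 1 = 15 and rank 4 - 1 = 3 (a Cartan subalgebra is the diagonal traceless matrices). In the classification of classical Lie algebras, the special linear algebra sl(n+1) has type A_n; here n = 3, so the Dynkin diagram is a chain of 3 nodes with single edges (A_3). Hence the type is A_3.

A_3 (sl(4))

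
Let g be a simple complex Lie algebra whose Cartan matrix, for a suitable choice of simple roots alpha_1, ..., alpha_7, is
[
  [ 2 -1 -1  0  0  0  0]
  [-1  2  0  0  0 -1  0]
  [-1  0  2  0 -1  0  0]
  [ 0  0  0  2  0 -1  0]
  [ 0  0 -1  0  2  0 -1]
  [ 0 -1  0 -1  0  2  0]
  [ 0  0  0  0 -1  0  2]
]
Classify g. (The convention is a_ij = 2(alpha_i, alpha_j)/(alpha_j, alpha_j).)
A7

The matrix has rank 7 with 2's on the diagonal. Reading the off-diagonal entries as Dynkin edges (a single edge where a_ij = a_ji = -1; a double or triple edge where a_ij * a_ji = 2 or 3), the diagram is a chain of 7 nodes with single edges (A_7). One simple-root ordering that puts it in standard form is (alpha_4, alpha_6, alpha_2, alpha_1, alpha_3, alpha_5, alpha_7). So the algebra is type A_7, i.e. sl(8).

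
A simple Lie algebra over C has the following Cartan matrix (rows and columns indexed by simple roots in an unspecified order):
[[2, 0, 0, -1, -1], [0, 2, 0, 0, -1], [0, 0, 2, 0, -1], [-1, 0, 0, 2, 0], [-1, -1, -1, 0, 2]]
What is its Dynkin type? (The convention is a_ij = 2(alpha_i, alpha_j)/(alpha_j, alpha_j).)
D5

The matrix has rank 5 with 2's on the diagonal. Reading the off-diagonal entries as Dynkin edges (a single edge where a_ij = a_ji = -1; a double or triple edge where a_ij * a_ji = 2 or 3), the diagram is a chain of 3 nodes with a fork of two nodes at one end (D_5). One simple-root ordering that puts it in standard form is (alpha_4, alpha_1, alpha_5, alpha_2, alpha_3). So the algebra is type D_5, i.e. so(10).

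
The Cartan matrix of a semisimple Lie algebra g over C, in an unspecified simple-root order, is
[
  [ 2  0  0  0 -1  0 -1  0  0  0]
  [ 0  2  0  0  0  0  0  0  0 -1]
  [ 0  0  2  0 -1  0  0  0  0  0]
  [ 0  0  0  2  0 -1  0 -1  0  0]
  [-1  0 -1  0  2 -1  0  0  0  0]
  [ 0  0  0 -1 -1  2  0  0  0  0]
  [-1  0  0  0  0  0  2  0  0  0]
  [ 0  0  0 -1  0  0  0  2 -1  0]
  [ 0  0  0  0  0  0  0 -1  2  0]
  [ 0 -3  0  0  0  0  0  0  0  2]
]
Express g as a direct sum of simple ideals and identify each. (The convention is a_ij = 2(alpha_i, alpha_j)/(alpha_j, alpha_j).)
The diagram associated to this matrix has two connected components: the simple roots {alpha_1, alpha_3, alpha_4, alpha_5, alpha_6, alpha_7, alpha_8, alpha_9} form a chain of 7 nodes with one extra node attached to the third node from one end (E_8), and {alpha_2, alpha_10} form two nodes joined by a triple edge (G_2). A semisimple Lie algebra decomposes uniquely as the direct sum of simple ideals, one per connected component of its Dynkin diagram, so g ≅ E_8 ⊕ G_2 (dimension 248 + 14 = 262).

E_8 + G_2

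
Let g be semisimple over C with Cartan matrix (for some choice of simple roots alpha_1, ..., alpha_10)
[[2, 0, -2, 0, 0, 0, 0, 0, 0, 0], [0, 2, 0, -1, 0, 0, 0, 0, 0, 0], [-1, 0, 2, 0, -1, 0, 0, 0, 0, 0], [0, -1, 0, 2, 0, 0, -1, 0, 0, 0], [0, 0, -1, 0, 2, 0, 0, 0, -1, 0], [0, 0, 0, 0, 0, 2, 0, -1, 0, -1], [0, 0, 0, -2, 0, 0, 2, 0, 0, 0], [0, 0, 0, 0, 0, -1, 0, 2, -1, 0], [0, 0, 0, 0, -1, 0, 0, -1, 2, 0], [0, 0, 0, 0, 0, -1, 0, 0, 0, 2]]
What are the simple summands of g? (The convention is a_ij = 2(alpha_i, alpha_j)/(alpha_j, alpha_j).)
The diagram associated to this matrix has two connected components: the simple roots {alpha_2, alpha_4, alpha_7} form a chain of 3 nodes with a double edge at one end; the terminal node there is the unique long simple root (C_3), and {alpha_1, alpha_3, alpha_5, alpha_6, alpha_8, alpha_9, alpha_10} form a chain of 7 nodes with a double edge at one end; the terminal node there is the unique long simple root (C_7). A semisimple Lie algebra decomposes uniquely as the direct sum of simple ideals, one per connected component of its Dynkin diagram, so g ≅ C_3 ⊕ C_7 (dimension 21 + 105 = 126).

type C_3 + type C_7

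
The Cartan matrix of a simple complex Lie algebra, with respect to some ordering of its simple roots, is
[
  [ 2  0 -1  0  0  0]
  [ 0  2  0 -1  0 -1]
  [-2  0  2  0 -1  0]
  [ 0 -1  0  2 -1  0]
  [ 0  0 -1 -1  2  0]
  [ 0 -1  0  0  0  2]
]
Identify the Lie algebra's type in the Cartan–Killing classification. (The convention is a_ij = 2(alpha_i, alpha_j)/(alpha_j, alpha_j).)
The matrix has rank 6 with 2's on the diagonal. Reading the off-diagonal entries as Dynkin edges (a single edge where a_ij = a_ji = -1; a double or triple edge where a_ij * a_ji = 2 or 3), the diagram is a chain of 6 nodes with a double edge at one end; the terminal node there is the unique short simple root (B_6). One simple-root ordering that puts it in standard form is (alpha_6, alpha_2, alpha_4, alpha_5, alpha_3, alpha_1). So the algebra is type B_6, i.e. so(13).

type B_6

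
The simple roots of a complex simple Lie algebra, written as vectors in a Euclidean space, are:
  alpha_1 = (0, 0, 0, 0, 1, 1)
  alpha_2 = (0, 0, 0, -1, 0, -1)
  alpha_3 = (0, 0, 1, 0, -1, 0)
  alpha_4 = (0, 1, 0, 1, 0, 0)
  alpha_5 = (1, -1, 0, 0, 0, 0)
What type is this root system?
Compute the Cartan integers a_ij = 2(alpha_i, alpha_j)/(alpha_j, alpha_j); the resulting 5x5 Cartan matrix is
[[2, -1, -1, 0, 0], [-1, 2, 0, -1, 0], [-1, 0, 2, 0, 0], [0, -1, 0, 2, -1], [0, 0, 0, -1, 2]].
All simple roots have the same length, so the diagram is simply laced. The associated Dynkin diagram is a chain of 5 nodes with single edges (A_5), so the type is A_5 (the algebra sl(6)).

A_5 (sl(6))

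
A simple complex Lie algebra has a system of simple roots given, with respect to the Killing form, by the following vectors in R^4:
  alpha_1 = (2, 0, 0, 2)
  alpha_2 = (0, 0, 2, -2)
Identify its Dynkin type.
type A_2

Compute the Cartan integers a_ij = 2(alpha_i, alpha_j)/(alpha_j, alpha_j); the resulting 2x2 Cartan matrix is
[[2, -1], [-1, 2]].
All simple roots have the same length, so the diagram is simply laced. The associated Dynkin diagram is a chain of 2 nodes with single edges (A_2), so the type is A_2 (the algebra sl(3)).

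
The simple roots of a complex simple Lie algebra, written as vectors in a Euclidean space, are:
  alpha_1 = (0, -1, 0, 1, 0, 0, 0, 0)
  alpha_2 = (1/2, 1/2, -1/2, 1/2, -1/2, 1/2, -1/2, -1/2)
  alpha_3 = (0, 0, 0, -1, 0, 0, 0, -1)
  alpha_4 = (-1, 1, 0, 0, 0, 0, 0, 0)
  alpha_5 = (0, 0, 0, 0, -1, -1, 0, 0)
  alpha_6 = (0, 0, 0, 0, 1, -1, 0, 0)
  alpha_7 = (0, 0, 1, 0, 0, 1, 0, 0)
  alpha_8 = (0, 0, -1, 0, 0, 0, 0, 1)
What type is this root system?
Compute the Cartan integers a_ij = 2(alpha_i, alpha_j)/(alpha_j, alpha_j); the resulting 8x8 Cartan matrix is
[[2, 0, -1, -1, 0, 0, 0, 0], [0, 2, 0, 0, 0, -1, 0, 0], [-1, 0, 2, 0, 0, 0, 0, -1], [-1, 0, 0, 2, 0, 0, 0, 0], [0, 0, 0, 0, 2, 0, -1, 0], [0, -1, 0, 0, 0, 2, -1, 0], [0, 0, 0, 0, -1, -1, 2, -1], [0, 0, -1, 0, 0, 0, -1, 2]].
All simple roots have the same length, so the diagram is simply laced. The associated Dynkin diagram is a chain of 7 nodes with one extra node attached to the third node from one end (E_8), so the type is E_8.

E_8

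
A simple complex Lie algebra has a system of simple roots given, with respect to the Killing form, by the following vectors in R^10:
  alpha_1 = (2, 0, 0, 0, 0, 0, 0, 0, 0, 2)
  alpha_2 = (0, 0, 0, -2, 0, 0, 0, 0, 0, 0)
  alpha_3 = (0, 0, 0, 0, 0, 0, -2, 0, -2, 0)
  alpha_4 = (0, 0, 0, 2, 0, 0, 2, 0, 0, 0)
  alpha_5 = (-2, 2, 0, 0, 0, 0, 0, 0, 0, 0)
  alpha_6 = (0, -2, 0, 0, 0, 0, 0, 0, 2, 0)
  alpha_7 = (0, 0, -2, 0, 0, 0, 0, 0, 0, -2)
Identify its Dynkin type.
Compute the Cartan integers a_ij = 2(alpha_i, alpha_j)/(alpha_j, alpha_j); the resulting 7x7 Cartan matrix is
[[2, 0, 0, 0, -1, 0, -1], [0, 2, 0, -1, 0, 0, 0], [0, 0, 2, -1, 0, -1, 0], [0, -2, -1, 2, 0, 0, 0], [-1, 0, 0, 0, 2, -1, 0], [0, 0, -1, 0, -1, 2, 0], [-1, 0, 0, 0, 0, 0, 2]].
The roots have two lengths (squared-length ratio 2:1); the short ones are alpha_{2}. The associated Dynkin diagram is a chain of 7 nodes with a double edge at one end; the terminal node there is the unique short simple root (B_7), so the type is B_7 (the algebra so(15)).

B7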